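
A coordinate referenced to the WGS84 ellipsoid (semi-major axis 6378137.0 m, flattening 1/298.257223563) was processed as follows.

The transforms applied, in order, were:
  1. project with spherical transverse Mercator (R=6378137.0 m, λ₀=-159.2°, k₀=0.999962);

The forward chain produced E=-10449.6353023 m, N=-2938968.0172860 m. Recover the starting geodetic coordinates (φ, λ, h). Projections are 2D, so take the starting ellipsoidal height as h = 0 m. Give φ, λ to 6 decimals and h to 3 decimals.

start: E=-10449.6353, N=-2938968.0173 m
→ tm⁻¹: φ=-26.40216400°, λ=-159.30480600°

φ=-26.402164°, λ=-159.304806°, h=0.000 m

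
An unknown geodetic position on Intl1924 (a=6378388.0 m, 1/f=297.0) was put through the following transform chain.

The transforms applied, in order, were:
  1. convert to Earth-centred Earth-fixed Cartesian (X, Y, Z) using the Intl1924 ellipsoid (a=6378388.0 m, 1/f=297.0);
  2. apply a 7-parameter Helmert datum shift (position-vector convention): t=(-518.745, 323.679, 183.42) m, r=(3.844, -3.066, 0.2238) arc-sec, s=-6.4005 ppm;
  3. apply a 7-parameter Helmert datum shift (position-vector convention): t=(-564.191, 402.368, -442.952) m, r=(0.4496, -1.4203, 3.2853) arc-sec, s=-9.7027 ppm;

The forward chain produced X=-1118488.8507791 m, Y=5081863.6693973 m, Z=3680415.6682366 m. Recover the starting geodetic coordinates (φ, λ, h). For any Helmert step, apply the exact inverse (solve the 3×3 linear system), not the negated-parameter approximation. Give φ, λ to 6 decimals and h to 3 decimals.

φ=35.459919°, λ=102.400622°, h=1807.709 m

start: X=-1118488.8508, Y=5081863.6694, Z=3680415.6682 m
→ Helmert⁻¹: X=-1117829.2243, Y=5081536.4334, Z=3680890.9557
→ Helmert⁻¹: X=-1117257.4067, Y=5081315.0827, Z=3680653.0049
→ geod (Bowring, a=6378388.000): φ=35.45991900°, λ=102.40062200°, h=1807.7090 m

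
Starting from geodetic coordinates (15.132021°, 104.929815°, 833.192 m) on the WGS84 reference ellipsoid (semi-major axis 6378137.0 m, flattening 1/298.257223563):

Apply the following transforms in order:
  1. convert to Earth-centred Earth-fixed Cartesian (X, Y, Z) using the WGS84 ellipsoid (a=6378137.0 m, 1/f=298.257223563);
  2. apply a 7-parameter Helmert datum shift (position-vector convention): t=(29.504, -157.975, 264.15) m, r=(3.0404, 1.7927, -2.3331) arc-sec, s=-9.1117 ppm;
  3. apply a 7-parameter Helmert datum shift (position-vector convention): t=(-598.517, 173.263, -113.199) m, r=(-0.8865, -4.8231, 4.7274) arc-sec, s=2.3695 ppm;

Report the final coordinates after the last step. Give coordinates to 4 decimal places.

X=-1587480.1338 m, Y=5951214.5110 m, Z=1654602.1835 m

start: φ=15.132021°, λ=104.929815°, h=833.192 m
→ ECEF (a=6378137.000, f=1/298.257223563): X=-1586828.4273, Y=5951275.0397, Z=1654423.5511
→ Helmert 7p (PV): X=-1586702.7703, Y=5951056.4008, Z=1654774.1405
→ Helmert 7p (PV): X=-1587480.1338, Y=5951214.5110, Z=1654602.1835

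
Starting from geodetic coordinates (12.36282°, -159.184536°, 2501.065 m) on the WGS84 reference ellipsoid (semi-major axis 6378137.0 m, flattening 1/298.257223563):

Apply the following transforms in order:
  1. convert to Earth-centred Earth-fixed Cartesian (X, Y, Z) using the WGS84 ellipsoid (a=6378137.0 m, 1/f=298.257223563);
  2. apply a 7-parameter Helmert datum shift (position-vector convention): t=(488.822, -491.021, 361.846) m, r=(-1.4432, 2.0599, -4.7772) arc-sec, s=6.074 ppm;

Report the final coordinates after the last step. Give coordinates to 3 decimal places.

start: φ=12.362820°, λ=-159.184536°, h=2501.065 m
→ ECEF (a=6378137.000, f=1/298.257223563): X=-5826765.5714, Y=-2215180.3477, Z=1357170.7536
→ Helmert 7p (PV): X=-5826349.8925, Y=-2215540.3760, Z=1357614.5328

X=-5826349.893 m, Y=-2215540.376 m, Z=1357614.533 m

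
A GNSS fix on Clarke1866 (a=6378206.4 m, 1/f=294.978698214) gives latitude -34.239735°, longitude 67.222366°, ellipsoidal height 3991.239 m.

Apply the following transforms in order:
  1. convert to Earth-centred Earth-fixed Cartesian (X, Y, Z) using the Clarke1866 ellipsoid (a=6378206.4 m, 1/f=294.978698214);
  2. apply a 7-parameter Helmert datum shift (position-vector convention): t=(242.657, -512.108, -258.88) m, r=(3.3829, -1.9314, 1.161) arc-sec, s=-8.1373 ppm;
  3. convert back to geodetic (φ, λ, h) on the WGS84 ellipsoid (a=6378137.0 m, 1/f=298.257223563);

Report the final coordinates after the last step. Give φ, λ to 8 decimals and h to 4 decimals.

start: φ=-34.239735°, λ=67.222366°, h=3991.239 m
→ ECEF (a=6378206.400, f=1/294.978698214): X=2044863.8931, Y=4869859.5076, Z=-3570521.2913
→ Helmert 7p (PV): X=2045095.9327, Y=4869377.8407, Z=-3570652.1008
→ geod (Bowring, a=6378137.000): φ=-34.24051351°, λ=67.21802197°, h=3766.2369 m

φ=-34.24051351°, λ=67.21802197°, h=3766.2369 m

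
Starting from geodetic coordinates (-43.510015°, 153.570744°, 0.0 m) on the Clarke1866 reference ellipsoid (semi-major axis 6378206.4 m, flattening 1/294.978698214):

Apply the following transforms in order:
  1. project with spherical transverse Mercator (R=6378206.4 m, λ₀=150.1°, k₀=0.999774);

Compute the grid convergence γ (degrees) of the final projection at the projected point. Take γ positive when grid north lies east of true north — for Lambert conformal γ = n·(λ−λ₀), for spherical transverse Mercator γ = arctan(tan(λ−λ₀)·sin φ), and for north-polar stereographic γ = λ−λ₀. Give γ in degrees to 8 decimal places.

-2.39108054

start: φ=-43.510015°, λ=153.570744°, h=0.000 m
→ into tm (λ₀=150.1°): φ=-43.51001500°, λ−λ₀=3.47074400°
convergence γ = -2.39108054°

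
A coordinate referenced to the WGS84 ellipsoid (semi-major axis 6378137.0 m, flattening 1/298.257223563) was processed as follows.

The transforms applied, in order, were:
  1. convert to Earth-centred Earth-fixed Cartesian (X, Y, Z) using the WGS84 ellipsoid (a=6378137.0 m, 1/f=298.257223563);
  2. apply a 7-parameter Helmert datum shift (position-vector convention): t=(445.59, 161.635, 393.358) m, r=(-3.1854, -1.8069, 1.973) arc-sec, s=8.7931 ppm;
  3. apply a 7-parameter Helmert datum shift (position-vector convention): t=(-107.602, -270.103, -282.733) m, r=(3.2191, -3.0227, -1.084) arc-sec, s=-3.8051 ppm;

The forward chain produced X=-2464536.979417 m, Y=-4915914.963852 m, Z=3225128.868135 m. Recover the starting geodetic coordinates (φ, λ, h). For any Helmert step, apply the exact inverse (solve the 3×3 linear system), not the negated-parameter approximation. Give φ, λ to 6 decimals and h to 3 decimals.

φ=30.558530°, λ=-116.629567°, h=2393.566 m

start: X=-2464536.9794, Y=-4915914.9639, Z=3225128.8681 m
→ Helmert⁻¹: X=-2464365.6529, Y=-4915626.1768, Z=3225536.7045
→ Helmert⁻¹: X=-2464808.3391, Y=-4915770.8158, Z=3225060.6642
→ geod (Bowring, a=6378137.000): φ=30.55853000°, λ=-116.62956700°, h=2393.5660 m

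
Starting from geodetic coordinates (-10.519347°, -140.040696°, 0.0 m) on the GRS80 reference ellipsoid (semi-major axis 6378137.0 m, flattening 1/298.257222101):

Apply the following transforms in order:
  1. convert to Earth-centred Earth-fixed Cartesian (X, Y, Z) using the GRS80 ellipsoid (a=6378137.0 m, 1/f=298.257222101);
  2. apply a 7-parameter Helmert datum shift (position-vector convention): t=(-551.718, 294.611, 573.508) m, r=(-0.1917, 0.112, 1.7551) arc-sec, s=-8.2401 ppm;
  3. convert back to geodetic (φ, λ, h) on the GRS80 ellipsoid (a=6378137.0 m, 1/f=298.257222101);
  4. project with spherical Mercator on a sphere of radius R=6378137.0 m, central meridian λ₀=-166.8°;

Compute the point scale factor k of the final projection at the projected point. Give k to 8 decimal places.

1.01707572

start: φ=-10.519347°, λ=-140.040696°, h=0.000 m
→ ECEF (a=6378137.000, f=1/298.257222101): X=-4807218.2056, Y=-4027919.9351, Z=-1156774.5698
→ Helmert 7p (PV): X=-4807696.6666, Y=-4027634.1128, Z=-1156185.1761
→ geod (Bowring, a=6378137.000): φ=-10.51380573°, λ=-140.04550463°, h=72.5420 m
→ into merc (λ₀=-166.8°): φ=-10.51380573°, λ−λ₀=26.75449537°
scale k = 1.01707572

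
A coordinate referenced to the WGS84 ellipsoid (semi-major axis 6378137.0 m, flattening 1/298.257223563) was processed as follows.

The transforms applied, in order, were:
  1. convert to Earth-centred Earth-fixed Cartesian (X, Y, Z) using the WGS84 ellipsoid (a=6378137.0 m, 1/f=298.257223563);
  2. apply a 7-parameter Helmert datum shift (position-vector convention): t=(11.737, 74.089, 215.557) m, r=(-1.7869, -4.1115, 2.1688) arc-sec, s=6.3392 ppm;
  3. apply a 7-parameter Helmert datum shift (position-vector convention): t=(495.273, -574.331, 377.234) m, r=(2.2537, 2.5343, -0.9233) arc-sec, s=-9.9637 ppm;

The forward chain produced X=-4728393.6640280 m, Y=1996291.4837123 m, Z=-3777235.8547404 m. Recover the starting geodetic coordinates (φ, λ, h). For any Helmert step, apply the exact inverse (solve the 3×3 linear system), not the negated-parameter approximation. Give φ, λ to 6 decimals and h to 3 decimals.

φ=-36.535072°, λ=157.107827°, h=2936.820 m

start: X=-4728393.6640, Y=1996291.4837, Z=-3777235.8547 m
→ Helmert⁻¹: X=-4728898.5775, Y=1996823.2668, Z=-3777730.6481
→ Helmert⁻¹: X=-4728934.6449, Y=1996818.9708, Z=-3777810.6950
→ geod (Bowring, a=6378137.000): φ=-36.53507200°, λ=157.10782700°, h=2936.8200 m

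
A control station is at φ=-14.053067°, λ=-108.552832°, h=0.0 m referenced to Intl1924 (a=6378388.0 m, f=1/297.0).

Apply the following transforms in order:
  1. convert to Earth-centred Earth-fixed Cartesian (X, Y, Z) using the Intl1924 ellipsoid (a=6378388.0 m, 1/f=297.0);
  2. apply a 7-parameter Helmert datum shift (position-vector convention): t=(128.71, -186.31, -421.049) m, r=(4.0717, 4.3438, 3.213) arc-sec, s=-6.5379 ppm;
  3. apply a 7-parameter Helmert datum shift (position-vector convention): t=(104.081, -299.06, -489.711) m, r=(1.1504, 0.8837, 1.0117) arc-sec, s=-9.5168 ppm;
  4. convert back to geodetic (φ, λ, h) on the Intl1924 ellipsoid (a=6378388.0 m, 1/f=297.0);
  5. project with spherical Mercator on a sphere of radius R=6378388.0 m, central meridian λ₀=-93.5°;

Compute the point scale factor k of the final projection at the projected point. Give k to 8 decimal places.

1.03088842

start: φ=-14.053067°, λ=-108.552832°, h=0.000 m
→ ECEF (a=6378388.000, f=1/297.0): X=-1969119.7011, Y=-5867093.9322, Z=-1538696.0874
→ Helmert 7p (PV): X=-1968919.1294, Y=-5867242.1827, Z=-1539181.4251
→ Helmert 7p (PV): X=-1968774.1271, Y=-5867486.4781, Z=-1539680.7757
→ geod (Bowring, a=6378388.000): φ=-14.06112438°, λ=-108.54864275°, h=493.5254 m
→ into merc (λ₀=-93.5°): φ=-14.06112438°, λ−λ₀=-15.04864275°
scale k = 1.03088842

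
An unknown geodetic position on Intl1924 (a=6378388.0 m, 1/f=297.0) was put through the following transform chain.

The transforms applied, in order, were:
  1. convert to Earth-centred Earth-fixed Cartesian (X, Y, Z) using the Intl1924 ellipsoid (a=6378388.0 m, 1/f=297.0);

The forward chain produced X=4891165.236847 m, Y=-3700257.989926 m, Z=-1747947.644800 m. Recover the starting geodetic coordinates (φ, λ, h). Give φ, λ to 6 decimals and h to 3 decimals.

φ=-16.009731°, λ=-37.108187°, h=593.465 m

start: X=4891165.2368, Y=-3700257.9899, Z=-1747947.6448 m
→ geod (Bowring, a=6378388.000): φ=-16.00973100°, λ=-37.10818700°, h=593.4650 m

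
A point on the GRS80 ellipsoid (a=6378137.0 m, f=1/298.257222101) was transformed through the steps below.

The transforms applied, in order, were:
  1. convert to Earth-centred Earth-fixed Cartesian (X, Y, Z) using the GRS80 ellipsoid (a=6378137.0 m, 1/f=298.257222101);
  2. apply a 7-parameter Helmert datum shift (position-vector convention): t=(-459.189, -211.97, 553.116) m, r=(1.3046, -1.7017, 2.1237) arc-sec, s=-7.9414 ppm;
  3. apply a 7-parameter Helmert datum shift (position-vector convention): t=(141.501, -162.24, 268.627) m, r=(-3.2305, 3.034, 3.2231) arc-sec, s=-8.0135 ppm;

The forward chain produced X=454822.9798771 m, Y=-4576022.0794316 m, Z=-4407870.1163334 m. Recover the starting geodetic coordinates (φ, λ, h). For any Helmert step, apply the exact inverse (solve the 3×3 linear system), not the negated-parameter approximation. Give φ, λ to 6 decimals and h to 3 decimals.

φ=-43.987177°, λ=-84.320544°, h=2498.779 m

start: X=454822.9799, Y=-4576022.0794, Z=-4407870.1163 m
→ Helmert⁻¹: X=454678.4622, Y=-4575834.5718, Z=-4408239.0465
→ Helmert⁻¹: X=455057.7815, Y=-4575691.5093, Z=-4408801.9884
→ geod (Bowring, a=6378137.000): φ=-43.98717700°, λ=-84.32054400°, h=2498.7790 m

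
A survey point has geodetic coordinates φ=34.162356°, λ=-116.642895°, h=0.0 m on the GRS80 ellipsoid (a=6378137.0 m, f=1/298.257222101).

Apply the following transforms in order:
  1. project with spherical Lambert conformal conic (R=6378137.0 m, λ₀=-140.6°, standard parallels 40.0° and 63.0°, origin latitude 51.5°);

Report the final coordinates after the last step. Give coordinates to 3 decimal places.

E=2218814.519 m, N=-1551607.525 m

start: φ=34.162356°, λ=-116.642895°, h=0.000 m
→ lcc (R=6378137.0, λ₀=-140.6°): E=2218814.5186, N=-1551607.5249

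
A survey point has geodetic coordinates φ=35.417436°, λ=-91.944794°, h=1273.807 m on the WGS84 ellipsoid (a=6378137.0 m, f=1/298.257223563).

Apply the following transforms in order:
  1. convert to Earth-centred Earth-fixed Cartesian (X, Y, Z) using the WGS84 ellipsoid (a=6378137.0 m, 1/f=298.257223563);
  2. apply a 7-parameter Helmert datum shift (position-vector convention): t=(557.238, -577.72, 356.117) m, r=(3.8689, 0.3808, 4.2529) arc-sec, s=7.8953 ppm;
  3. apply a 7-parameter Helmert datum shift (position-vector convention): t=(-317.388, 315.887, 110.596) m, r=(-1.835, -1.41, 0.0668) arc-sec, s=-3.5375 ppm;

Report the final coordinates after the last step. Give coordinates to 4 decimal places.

start: φ=35.417436°, λ=-91.944794°, h=1273.807 m
→ ECEF (a=6378137.000, f=1/298.257223563): X=-176631.6669, Y=-5201765.3916, Z=3676444.7386
→ Helmert 7p (PV): X=-175961.7818, Y=-5202456.7825, Z=3676732.6382
→ Helmert 7p (PV): X=-176301.9961, Y=-5202089.8394, Z=3676875.3076

X=-176301.9961 m, Y=-5202089.8394 m, Z=3676875.3076 m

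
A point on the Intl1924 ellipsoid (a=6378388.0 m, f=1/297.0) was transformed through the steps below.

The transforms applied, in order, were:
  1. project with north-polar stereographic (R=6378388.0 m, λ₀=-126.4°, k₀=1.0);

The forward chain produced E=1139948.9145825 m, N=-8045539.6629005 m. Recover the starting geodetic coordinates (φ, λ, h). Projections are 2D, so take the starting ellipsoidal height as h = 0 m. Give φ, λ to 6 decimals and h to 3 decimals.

φ=25.006813°, λ=-118.335608°, h=0.000 m

start: E=1139948.9146, N=-8045539.6629 m
→ stereo⁻¹: φ=25.00681300°, λ=-118.33560800°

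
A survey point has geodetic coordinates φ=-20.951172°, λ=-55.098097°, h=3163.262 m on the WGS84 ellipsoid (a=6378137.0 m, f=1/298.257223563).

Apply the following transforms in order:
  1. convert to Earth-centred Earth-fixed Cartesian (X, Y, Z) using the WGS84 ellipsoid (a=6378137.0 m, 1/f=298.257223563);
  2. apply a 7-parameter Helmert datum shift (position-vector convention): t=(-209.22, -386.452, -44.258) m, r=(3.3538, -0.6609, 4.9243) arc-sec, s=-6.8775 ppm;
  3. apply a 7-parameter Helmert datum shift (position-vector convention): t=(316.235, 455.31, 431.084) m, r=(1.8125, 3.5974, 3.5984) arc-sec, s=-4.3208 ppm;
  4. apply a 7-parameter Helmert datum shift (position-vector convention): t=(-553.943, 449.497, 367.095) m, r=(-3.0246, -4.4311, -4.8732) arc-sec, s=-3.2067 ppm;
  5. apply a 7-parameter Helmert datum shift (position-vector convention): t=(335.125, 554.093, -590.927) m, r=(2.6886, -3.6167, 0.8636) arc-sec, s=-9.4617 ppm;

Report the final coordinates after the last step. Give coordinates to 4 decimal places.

X=3411240.0261 m, Y=-4888278.0243 m, Z=-2267291.1484 m

start: φ=-20.951172°, λ=-55.098097°, h=3163.262 m
→ ECEF (a=6378137.000, f=1/298.257223563): X=3411270.0805, Y=-4889594.8872, Z=-2267478.2826
→ Helmert 7p (PV): X=3411161.3965, Y=-4889829.4038, Z=-2267575.5186
→ Helmert 7p (PV): X=3411508.6500, Y=-4889273.5309, Z=-2267237.0976
→ Helmert 7p (PV): X=3410876.9599, Y=-4888922.2012, Z=-2266717.7500
→ Helmert 7p (PV): X=3411240.0261, Y=-4888278.0243, Z=-2267291.1484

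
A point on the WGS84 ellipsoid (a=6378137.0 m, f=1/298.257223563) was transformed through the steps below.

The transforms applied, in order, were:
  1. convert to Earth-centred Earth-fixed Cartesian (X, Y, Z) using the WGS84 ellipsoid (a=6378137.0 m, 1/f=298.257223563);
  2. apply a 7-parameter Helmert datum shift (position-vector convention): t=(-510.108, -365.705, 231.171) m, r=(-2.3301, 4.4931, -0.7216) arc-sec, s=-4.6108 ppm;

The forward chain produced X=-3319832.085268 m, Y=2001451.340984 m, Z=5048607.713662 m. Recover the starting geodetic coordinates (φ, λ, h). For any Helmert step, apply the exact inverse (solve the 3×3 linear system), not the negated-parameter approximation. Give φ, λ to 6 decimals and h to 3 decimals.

start: X=-3319832.0853, Y=2001451.3410, Z=5048607.7137 m
→ Helmert⁻¹: X=-3319454.2541, Y=2001757.6338, Z=5048350.1248
→ geod (Bowring, a=6378137.000): φ=52.66731500°, λ=148.90841900°, h=217.4110 m

φ=52.667315°, λ=148.908419°, h=217.411 m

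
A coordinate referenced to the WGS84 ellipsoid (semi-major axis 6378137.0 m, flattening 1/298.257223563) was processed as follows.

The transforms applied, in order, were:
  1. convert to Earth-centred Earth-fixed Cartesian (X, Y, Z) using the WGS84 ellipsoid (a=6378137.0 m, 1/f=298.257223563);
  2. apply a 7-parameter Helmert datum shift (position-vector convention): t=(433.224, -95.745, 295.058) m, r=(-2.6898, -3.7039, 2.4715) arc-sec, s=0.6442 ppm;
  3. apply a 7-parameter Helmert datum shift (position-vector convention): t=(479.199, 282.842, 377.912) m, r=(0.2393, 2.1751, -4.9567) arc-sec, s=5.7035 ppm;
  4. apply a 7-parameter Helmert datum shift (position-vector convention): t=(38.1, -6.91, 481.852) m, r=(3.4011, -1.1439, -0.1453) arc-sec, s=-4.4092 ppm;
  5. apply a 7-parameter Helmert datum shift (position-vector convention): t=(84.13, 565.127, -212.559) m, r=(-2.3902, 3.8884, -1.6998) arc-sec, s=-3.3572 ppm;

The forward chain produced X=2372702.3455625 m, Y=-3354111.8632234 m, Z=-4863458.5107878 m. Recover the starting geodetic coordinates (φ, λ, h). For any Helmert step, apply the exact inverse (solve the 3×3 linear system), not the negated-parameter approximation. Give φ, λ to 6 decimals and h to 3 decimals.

φ=-50.004979°, λ=-54.740350°, h=1660.467 m

start: X=2372702.3456, Y=-3354111.8632, Z=-4863458.5108 m
→ Helmert⁻¹: X=2372745.5055, Y=-3354612.3436, Z=-4863256.4222
→ Helmert⁻¹: X=2372693.2573, Y=-3354698.7512, Z=-4863717.5623
→ Helmert⁻¹: X=2372332.4417, Y=-3354911.0923, Z=-4864038.8232
→ Helmert⁻¹: X=2371770.1418, Y=-3354778.1706, Z=-4864417.0856
→ geod (Bowring, a=6378137.000): φ=-50.00497900°, λ=-54.74035000°, h=1660.4670 m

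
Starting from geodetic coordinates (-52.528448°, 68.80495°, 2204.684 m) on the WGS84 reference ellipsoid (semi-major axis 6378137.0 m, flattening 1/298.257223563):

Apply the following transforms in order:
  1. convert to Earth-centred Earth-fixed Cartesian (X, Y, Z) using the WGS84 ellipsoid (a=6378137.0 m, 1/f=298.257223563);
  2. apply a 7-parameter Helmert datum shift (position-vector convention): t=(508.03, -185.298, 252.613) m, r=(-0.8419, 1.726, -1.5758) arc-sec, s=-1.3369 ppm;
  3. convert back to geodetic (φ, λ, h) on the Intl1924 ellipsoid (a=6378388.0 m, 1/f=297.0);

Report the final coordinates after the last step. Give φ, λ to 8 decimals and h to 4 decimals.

start: φ=-52.528448°, λ=68.804950°, h=2204.684 m
→ ECEF (a=6378137.000, f=1/298.257223563): X=1406333.6076, Y=3626673.7879, Z=-5040540.8227
→ Helmert 7p (PV): X=1406825.2855, Y=3626452.3238, Z=-5040308.0418
→ geod (Bowring, a=6378388.000): φ=-52.52817360°, λ=68.79701816°, h=1808.9669 m

φ=-52.52817360°, λ=68.79701816°, h=1808.9669 m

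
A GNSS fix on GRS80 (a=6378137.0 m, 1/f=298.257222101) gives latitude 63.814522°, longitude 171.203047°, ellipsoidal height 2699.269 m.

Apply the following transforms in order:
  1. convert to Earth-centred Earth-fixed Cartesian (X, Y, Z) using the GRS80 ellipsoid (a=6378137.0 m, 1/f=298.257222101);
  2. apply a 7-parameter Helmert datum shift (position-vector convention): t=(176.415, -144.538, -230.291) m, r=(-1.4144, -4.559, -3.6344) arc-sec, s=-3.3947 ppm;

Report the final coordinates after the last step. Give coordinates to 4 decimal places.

X=-2790062.6901 m, Y=431725.2961 m, Z=5702728.9286 m

start: φ=63.814522°, λ=171.203047°, h=2699.269 m
→ ECEF (a=6378137.000, f=1/298.257222101): X=-2790130.1328, Y=431783.0310, Z=5703043.2097
→ Helmert 7p (PV): X=-2790062.6901, Y=431725.2961, Z=5702728.9286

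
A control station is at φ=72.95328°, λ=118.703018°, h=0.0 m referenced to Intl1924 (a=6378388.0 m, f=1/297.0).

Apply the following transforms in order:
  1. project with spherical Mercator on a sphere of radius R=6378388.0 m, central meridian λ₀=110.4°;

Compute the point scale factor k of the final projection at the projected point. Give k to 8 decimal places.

3.41120669

start: φ=72.953280°, λ=118.703018°, h=0.000 m
→ into merc (λ₀=110.4°): φ=72.95328000°, λ−λ₀=8.30301800°
scale k = 3.41120669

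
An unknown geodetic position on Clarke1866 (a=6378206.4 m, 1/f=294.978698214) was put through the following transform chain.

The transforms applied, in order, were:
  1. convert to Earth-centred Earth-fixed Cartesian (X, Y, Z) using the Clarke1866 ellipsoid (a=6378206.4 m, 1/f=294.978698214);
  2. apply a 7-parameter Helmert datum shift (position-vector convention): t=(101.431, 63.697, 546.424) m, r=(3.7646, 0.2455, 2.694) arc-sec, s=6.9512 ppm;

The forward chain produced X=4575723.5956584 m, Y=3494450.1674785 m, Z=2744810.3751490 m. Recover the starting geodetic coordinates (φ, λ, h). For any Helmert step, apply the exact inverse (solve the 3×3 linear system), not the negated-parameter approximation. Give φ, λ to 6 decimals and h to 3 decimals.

start: X=4575723.5957, Y=3494450.1675, Z=2744810.3751 m
→ Helmert⁻¹: X=4575632.7320, Y=3494352.5036, Z=2744186.5449
→ geod (Bowring, a=6378206.400): φ=25.63579300°, λ=37.36851200°, h=3702.6630 m

φ=25.635793°, λ=37.368512°, h=3702.663 m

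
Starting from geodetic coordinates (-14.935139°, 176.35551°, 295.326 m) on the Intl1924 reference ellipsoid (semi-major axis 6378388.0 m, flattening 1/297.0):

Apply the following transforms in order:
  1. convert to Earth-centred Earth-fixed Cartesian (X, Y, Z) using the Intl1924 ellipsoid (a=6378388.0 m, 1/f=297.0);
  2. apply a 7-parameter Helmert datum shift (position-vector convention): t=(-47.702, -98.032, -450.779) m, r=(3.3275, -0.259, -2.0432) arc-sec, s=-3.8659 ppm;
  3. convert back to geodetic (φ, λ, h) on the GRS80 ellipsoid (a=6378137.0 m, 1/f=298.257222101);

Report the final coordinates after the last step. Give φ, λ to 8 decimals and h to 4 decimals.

φ=-14.93858206°, λ=176.35563433°, h=671.7897 m

start: φ=-14.935139°, λ=176.355510°, h=295.326 m
→ ECEF (a=6378388.000, f=1/297.0): X=-6152109.5634, Y=391854.1648, Z=-1633262.2708
→ Helmert 7p (PV): X=-6152127.5496, Y=391841.9067, Z=-1633708.1394
→ geod (Bowring, a=6378137.000): φ=-14.93858206°, λ=176.35563433°, h=671.7897 m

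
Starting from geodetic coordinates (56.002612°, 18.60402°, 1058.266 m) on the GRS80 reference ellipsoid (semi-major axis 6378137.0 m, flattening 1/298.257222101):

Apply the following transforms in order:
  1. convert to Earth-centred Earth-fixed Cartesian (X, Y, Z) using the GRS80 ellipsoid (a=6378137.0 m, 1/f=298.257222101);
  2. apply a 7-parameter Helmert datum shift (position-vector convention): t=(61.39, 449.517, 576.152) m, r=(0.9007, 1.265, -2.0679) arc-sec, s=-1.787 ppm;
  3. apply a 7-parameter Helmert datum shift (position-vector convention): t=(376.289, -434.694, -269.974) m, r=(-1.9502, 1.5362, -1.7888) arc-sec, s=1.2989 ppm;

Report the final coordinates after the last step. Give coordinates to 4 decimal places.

X=3388903.9349 m, Y=1140556.5697 m, Z=5265734.0117 m

start: φ=56.002612°, λ=18.604020°, h=1058.266 m
→ ECEF (a=6378137.000, f=1/298.257222101): X=3388375.0674, Y=1140578.8622, Z=5265482.2270
→ Helmert 7p (PV): X=3388474.1298, Y=1140969.3782, Z=5266033.1697
→ Helmert 7p (PV): X=3388903.9349, Y=1140556.5697, Z=5265734.0117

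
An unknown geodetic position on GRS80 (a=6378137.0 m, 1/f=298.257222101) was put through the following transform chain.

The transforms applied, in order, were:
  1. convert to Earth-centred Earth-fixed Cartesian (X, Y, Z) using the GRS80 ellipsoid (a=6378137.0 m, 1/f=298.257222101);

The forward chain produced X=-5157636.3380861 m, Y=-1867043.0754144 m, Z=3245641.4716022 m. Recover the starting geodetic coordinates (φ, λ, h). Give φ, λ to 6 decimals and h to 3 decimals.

start: X=-5157636.3381, Y=-1867043.0754, Z=3245641.4716 m
→ geod (Bowring, a=6378137.000): φ=30.78224200°, λ=-160.09995300°, h=909.6330 m

φ=30.782242°, λ=-160.099953°, h=909.633 m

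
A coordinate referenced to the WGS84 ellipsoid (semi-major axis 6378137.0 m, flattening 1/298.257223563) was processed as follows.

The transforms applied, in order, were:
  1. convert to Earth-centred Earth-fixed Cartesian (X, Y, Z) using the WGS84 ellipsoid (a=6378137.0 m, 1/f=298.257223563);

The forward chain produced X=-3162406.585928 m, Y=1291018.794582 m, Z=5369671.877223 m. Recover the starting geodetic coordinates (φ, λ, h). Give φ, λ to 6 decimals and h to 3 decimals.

φ=57.712575°, λ=157.792785°, h=1142.619 m

start: X=-3162406.5859, Y=1291018.7946, Z=5369671.8772 m
→ geod (Bowring, a=6378137.000): φ=57.71257500°, λ=157.79278500°, h=1142.6190 m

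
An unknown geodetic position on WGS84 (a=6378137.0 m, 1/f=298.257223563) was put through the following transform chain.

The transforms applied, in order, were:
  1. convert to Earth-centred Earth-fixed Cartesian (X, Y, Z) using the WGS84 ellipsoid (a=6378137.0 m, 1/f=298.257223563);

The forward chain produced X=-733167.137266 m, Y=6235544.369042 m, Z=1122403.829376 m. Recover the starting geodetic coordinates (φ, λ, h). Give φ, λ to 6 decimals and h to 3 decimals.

φ=10.202540°, λ=96.705973°, h=564.089 m

start: X=-733167.1373, Y=6235544.3690, Z=1122403.8294 m
→ geod (Bowring, a=6378137.000): φ=10.20254000°, λ=96.70597300°, h=564.0890 m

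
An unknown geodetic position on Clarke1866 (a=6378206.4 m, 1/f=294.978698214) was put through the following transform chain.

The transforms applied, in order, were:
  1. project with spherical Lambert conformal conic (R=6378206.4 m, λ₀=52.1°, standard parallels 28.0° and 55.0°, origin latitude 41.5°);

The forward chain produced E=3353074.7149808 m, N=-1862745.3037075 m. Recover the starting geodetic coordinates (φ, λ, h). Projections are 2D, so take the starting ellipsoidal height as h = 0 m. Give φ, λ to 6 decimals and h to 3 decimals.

φ=19.168549°, λ=83.262143°, h=0.000 m

start: E=3353074.7150, N=-1862745.3037 m
→ lcc⁻¹: φ=19.16854900°, λ=83.26214300°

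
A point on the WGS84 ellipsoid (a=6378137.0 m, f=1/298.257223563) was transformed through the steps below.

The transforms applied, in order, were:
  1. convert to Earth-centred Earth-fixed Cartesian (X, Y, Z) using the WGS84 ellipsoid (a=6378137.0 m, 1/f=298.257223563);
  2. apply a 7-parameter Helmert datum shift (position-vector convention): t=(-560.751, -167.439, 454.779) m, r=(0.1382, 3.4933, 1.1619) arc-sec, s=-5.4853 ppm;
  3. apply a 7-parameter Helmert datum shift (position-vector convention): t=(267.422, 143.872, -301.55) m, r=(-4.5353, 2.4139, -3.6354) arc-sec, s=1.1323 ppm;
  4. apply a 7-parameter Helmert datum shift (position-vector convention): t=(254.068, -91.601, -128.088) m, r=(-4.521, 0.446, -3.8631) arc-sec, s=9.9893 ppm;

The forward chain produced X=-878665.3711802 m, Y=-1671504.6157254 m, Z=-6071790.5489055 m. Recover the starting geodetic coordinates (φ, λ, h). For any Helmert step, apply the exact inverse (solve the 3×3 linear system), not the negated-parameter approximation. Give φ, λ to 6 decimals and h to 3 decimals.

φ=-72.836772°, λ=-117.727201°, h=-11.322 m

start: X=-878665.3712, Y=-1671504.6157, Z=-6071790.5489 m
→ Helmert⁻¹: X=-878866.2298, Y=-1671279.6980, Z=-6071640.3420
→ Helmert⁻¹: X=-879032.1470, Y=-1671303.6743, Z=-6071378.9529
→ Helmert⁻¹: X=-878382.7950, Y=-1671144.5223, Z=-6071880.7945
→ geod (Bowring, a=6378137.000): φ=-72.83677200°, λ=-117.72720100°, h=-11.3220 m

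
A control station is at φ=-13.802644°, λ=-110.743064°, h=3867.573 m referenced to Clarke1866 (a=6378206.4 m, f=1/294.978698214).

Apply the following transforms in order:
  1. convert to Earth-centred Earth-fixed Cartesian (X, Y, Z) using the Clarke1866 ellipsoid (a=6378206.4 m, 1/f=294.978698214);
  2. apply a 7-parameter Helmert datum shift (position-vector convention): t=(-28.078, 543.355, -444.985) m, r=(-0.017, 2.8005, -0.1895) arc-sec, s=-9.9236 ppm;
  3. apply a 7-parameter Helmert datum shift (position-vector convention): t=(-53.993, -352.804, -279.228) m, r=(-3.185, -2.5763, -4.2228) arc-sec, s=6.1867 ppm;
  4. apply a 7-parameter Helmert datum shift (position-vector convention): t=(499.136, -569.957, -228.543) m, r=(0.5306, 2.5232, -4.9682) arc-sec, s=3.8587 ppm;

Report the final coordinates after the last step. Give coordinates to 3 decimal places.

start: φ=-13.802644°, λ=-110.743064°, h=3867.573 m
→ ECEF (a=6378206.400, f=1/294.978698214): X=-2195539.1993, Y=-5797144.7551, Z=-1512615.5345
→ Helmert 7p (PV): X=-2195571.3524, Y=-5796541.9791, Z=-1513015.2221
→ Helmert 7p (PV): X=-2195738.7024, Y=-5796909.0581, Z=-1513241.7273
→ Helmert 7p (PV): X=-2195406.1782, Y=-5797444.6030, Z=-1513464.1615

X=-2195406.178 m, Y=-5797444.603 m, Z=-1513464.161 m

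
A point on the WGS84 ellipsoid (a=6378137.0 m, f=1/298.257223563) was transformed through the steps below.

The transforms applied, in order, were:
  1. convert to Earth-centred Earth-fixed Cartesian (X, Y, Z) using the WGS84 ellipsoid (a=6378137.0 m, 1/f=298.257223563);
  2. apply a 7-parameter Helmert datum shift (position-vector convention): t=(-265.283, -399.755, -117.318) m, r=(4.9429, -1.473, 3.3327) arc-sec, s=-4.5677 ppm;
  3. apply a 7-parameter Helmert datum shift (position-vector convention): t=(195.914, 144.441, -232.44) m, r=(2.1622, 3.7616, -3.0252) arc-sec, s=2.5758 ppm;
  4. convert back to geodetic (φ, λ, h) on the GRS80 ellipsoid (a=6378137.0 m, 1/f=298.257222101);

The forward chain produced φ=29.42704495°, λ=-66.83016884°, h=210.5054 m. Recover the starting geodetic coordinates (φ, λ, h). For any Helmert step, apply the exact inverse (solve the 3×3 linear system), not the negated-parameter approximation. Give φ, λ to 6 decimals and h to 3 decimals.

φ=29.432784°, λ=-66.828454°, h=215.054 m

start: φ=29.427045°, λ=-66.830169°, h=210.505 m
→ ECEF (a=6378137.000, f=1/298.257222101): X=2187594.3083, Y=-5111471.3576, Z=3115317.4146
→ Helmert⁻¹: X=2187410.9098, Y=-5111537.8902, Z=3115635.3033
→ Helmert⁻¹: X=2187625.8545, Y=-5111122.1594, Z=3115873.7129
→ geod (Bowring, a=6378137.000): φ=29.43278400°, λ=-66.82845400°, h=215.0540 m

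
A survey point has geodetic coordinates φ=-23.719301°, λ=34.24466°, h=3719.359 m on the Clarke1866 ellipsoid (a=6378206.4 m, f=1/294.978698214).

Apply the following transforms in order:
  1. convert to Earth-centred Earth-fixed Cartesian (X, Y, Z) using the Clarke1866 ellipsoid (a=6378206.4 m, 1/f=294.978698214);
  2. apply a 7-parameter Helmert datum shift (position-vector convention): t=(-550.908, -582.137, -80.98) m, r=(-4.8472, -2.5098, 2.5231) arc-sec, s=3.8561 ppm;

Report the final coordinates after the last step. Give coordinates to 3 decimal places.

start: φ=-23.719301°, λ=34.244660°, h=3719.359 m
→ ECEF (a=6378206.400, f=1/294.978698214): X=4832572.3142, Y=3289722.2130, Z=-2551199.7481
→ Helmert 7p (PV): X=4832030.8427, Y=3289151.9223, Z=-2551309.0719

X=4832030.843 m, Y=3289151.922 m, Z=-2551309.072 m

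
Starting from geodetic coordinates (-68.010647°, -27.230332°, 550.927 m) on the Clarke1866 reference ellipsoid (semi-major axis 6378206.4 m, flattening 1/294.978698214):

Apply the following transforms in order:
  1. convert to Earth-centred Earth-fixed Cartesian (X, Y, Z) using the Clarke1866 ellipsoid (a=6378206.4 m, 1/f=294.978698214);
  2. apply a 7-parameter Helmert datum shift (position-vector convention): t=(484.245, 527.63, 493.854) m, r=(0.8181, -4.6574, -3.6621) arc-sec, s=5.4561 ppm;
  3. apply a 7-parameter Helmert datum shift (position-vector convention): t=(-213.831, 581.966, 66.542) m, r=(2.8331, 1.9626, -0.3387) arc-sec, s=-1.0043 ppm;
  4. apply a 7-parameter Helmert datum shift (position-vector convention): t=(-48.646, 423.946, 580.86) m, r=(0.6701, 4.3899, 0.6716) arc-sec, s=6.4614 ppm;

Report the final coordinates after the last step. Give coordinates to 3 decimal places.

start: φ=-68.010647°, λ=-27.230332°, h=550.927 m
→ ECEF (a=6378206.400, f=1/294.978698214): X=2129932.7544, Y=-1096062.5276, Z=-5891861.3633
→ Helmert 7p (PV): X=2130542.1978, Y=-1095555.3249, Z=-5891355.9096
→ Helmert 7p (PV): X=2130268.3722, Y=-1094894.8379, Z=-5891318.7706
→ Helmert 7p (PV): X=2130111.6710, Y=-1094451.8907, Z=-5890824.8723

X=2130111.671 m, Y=-1094451.891 m, Z=-5890824.872 m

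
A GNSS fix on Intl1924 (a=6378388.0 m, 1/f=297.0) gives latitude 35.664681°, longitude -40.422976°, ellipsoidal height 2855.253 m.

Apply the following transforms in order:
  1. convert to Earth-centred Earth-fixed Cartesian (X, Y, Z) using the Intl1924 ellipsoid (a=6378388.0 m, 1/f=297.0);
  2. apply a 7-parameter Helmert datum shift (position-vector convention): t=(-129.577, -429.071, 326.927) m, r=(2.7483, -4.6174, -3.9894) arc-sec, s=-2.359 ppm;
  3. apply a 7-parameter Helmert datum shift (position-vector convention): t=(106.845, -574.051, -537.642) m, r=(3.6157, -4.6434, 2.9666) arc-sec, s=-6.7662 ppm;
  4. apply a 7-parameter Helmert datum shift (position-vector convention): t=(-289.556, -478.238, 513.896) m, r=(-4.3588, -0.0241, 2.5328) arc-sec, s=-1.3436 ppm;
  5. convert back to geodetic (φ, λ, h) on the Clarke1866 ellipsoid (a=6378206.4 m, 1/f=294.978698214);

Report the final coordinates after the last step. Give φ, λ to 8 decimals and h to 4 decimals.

start: φ=35.664681°, λ=-40.422976°, h=2855.253 m
→ ECEF (a=6378388.000, f=1/297.0): X=3951284.6025, Y=-3365539.8782, Z=3699750.6295
→ Helmert 7p (PV): X=3950997.7895, Y=-3366086.7280, Z=3700112.4384
→ Helmert 7p (PV): X=3951043.0179, Y=-3366646.0390, Z=3699579.6992
→ Helmert 7p (PV): X=3950789.0612, Y=-3366993.0577, Z=3700160.2302
→ geod (Bowring, a=6378206.400): φ=35.66595927°, λ=-40.43873344°, h=3784.5901 m

φ=35.66595927°, λ=-40.43873344°, h=3784.5901 m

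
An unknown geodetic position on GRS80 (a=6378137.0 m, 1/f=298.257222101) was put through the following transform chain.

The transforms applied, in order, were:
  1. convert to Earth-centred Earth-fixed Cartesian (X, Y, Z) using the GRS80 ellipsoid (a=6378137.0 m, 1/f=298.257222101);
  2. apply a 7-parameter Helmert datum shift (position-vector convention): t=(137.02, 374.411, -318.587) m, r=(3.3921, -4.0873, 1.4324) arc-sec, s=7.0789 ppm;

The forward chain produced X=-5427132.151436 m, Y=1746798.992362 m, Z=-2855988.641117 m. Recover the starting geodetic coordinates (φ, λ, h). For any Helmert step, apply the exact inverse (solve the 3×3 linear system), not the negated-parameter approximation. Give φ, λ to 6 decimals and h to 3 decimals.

start: X=-5427132.1514, Y=1746798.9924, Z=-2855988.6411 m
→ Helmert⁻¹: X=-5427275.2102, Y=1746402.9473, Z=-2855571.0137
→ geod (Bowring, a=6378137.000): φ=-26.75879700°, λ=162.16272600°, h=2651.2020 m

φ=-26.758797°, λ=162.162726°, h=2651.202 m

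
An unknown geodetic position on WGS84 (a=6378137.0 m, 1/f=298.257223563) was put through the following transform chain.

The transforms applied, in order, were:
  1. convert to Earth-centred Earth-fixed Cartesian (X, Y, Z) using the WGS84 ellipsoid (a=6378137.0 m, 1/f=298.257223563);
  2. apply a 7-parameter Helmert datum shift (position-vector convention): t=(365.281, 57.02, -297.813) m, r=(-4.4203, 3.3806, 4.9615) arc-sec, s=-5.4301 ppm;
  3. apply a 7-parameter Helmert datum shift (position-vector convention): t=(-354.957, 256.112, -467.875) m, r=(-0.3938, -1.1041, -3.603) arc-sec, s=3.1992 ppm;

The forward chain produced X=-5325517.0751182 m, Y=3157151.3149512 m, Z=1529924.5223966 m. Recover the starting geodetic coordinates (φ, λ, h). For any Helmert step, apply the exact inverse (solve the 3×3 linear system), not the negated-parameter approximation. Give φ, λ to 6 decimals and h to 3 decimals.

φ=13.977904°, λ=149.341595°, h=409.348 m

start: X=-5325517.0751, Y=3157151.3150, Z=1529924.5224 m
→ Helmert⁻¹: X=-5325192.0321, Y=3156789.1620, Z=1530422.0331
→ Helmert⁻¹: X=-5325535.3845, Y=3156844.5806, Z=1530708.5266
→ geod (Bowring, a=6378137.000): φ=13.97790400°, λ=149.34159500°, h=409.3480 m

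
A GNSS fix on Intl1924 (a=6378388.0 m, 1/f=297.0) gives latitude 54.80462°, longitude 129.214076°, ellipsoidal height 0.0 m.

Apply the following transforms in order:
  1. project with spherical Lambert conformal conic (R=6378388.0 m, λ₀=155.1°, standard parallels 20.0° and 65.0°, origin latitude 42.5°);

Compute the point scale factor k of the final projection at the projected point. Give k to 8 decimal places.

0.94042069

start: φ=54.804620°, λ=129.214076°, h=0.000 m
→ into lcc (λ₀=155.1°): φ=54.80462000°, λ−λ₀=-25.88592400°
scale k = 0.94042069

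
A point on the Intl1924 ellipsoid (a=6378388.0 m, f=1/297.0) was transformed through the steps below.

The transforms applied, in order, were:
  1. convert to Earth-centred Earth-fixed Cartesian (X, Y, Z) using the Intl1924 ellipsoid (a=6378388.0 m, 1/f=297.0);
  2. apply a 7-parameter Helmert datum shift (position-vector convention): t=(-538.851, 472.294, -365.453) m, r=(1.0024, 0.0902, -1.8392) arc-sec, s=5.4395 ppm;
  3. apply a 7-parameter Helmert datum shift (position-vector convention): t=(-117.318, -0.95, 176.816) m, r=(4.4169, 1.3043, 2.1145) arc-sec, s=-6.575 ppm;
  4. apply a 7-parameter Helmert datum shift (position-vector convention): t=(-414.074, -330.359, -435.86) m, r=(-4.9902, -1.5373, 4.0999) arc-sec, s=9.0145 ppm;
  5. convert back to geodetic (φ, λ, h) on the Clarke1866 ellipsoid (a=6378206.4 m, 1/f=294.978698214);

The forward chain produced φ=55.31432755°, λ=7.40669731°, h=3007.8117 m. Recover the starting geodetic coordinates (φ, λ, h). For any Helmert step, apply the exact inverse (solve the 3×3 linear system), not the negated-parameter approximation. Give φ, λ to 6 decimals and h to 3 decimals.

φ=55.308532°, λ=7.401273°, h=3784.228 m

start: φ=55.314328°, λ=7.406697°, h=3007.812 m
→ ECEF (a=6378206.400, f=1/294.978698214): X=3609347.6450, Y=469201.4324, Z=5223647.2876
→ Helmert⁻¹: X=3609777.4428, Y=469329.4222, Z=5224020.5063
→ Helmert⁻¹: X=3609890.2752, Y=469408.3147, Z=5223890.8124
→ Helmert⁻¹: X=3610403.0209, Y=468991.0513, Z=5224227.1479
→ geod (Bowring, a=6378388.000): φ=55.30853200°, λ=7.40127300°, h=3784.2280 m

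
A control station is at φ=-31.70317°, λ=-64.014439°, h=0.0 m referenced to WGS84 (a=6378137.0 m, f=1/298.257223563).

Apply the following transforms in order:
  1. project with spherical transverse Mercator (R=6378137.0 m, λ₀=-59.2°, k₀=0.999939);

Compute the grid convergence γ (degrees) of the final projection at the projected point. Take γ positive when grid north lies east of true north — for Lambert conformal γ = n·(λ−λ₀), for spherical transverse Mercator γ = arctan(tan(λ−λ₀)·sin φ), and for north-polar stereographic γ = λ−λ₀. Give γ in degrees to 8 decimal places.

2.53439515

start: φ=-31.703170°, λ=-64.014439°, h=0.000 m
→ into tm (λ₀=-59.2°): φ=-31.70317000°, λ−λ₀=-4.81443900°
convergence γ = 2.53439515°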